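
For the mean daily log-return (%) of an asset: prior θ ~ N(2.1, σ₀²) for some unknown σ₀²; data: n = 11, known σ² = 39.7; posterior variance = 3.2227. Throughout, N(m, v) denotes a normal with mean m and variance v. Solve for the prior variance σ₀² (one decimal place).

σ₀² = 30.1

For the Normal–Normal model with known σ², precisions add: τ_n = τ₀ + n/σ².
So 1/σ₀² = 1/3.2227 − 11/39.7 = 0.310299 − 0.277078 = 0.033221.
Hence σ₀² = 1/0.033221 ≈ 30.1.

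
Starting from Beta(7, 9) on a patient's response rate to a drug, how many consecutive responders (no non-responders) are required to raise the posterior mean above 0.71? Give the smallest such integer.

After k responders and 0 non-responders the posterior is Beta(7+k, 9), with mean (7+k)/(7+9+k).
Set (7+k)/(16+k) > 0.71 and solve: k > (0.71·16 − 7)/(1 − 0.71) = 15.034.
The smallest integer exceeding 15.034 is 16.

k = 16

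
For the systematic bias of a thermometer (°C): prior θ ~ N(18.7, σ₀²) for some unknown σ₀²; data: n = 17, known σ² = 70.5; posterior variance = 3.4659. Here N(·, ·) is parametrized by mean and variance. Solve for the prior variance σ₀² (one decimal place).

Posterior precision equals prior precision plus data precision: 1/σ_n² = 1/σ₀² + n/σ².
So 1/σ₀² = 1/3.4659 − 17/70.5 = 0.288525 − 0.241135 = 0.047390.
Hence σ₀² = 1/0.047390 ≈ 21.1.

σ₀² = 21.1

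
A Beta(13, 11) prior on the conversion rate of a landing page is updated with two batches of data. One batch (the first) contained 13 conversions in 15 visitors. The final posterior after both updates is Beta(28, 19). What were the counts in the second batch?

Because Beta–binomial updating is additive in the counts, the combined data contributed (α_post−α_prior, β_post−β_prior) successes and failures.
Total across both batches: 28−13=15 conversions, 19−11=8 bounces.
Subtract the first batch: 15−13=2 conversions and 8−2=6 bounces.

2 conversions and 6 bounces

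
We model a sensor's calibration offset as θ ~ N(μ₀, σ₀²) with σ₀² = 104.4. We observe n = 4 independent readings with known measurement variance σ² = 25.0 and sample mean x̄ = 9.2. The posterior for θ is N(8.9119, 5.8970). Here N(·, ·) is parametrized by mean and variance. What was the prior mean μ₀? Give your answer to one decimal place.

μ₀ = 4.1

With known observation variance, the Normal–Normal posterior has precision τ_n = τ₀ + n/σ² and mean μ_n = (τ₀μ₀ + (n/σ²)x̄)/τ_n.
Here τ₀ = 1/104.4 = 0.009579 and τ_data = 4/25.0 = 0.160000, so τ_n = 0.169579.
Rearranging for μ₀: μ₀ = (μ_n·τ_n − τ_data·x̄)/τ₀ = (8.9119·0.169579 − 0.160000·9.2) / 0.009579 = 0.039271/0.009579 ≈ 4.1.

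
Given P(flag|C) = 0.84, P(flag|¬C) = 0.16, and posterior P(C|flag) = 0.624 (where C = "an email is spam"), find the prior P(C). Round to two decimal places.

Bayes' rule in odds form gives O(C|E) = O(C)·[P(E|C)/P(E|¬C)], hence O(C) = O(C|E)/LR.
Posterior odds = 0.624/(1−0.624) = 1.6596. LR = 0.84/0.16 = 5.2500.
Prior odds = 1.6596/5.2500 = 0.3161, so P(C) = 0.3161/(1+0.3161) ≈ 0.24.

P(C) = 0.24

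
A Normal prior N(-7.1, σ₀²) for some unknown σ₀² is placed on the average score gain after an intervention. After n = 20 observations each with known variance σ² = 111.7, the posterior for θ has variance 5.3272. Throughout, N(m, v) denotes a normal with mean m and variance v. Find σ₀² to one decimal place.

Posterior precision equals prior precision plus data precision: 1/σ_n² = 1/σ₀² + n/σ².
So 1/σ₀² = 1/5.3272 − 20/111.7 = 0.187716 − 0.179051 = 0.008665.
Hence σ₀² = 1/0.008665 ≈ 115.4.

σ₀² = 115.4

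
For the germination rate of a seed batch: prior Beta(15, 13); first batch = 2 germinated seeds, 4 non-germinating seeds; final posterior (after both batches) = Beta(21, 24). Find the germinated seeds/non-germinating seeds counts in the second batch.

4 germinated seeds and 7 non-germinating seeds

Sequential conjugate updates are equivalent to a single update on the pooled data, so total successes = posterior α − prior α and total failures = posterior β − prior β.
Total across both batches: 21−15=6 germinated seeds, 24−13=11 non-germinating seeds.
Subtract the first batch: 6−2=4 germinated seeds and 11−4=7 non-germinating seeds.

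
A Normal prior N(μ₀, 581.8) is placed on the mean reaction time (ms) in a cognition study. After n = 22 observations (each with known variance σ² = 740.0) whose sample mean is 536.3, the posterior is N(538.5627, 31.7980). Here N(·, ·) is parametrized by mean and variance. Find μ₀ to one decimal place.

μ₀ = 577.7

With known observation variance, the Normal–Normal posterior has precision τ_n = τ₀ + n/σ² and mean μ_n = (τ₀μ₀ + (n/σ²)x̄)/τ_n.
Here τ₀ = 1/581.8 = 0.001719 and τ_data = 22/740.0 = 0.029730, so τ_n = 0.031449.
Rearranging for μ₀: μ₀ = (μ_n·τ_n − τ_data·x̄)/τ₀ = (538.5627·0.031449 − 0.029730·536.3) / 0.001719 = 0.993059/0.001719 ≈ 577.7.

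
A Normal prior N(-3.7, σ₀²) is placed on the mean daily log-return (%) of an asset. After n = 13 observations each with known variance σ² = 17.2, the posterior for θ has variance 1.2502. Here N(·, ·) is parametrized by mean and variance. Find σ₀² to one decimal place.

σ₀² = 22.7

For the Normal–Normal model with known σ², precisions add: τ_n = τ₀ + n/σ².
So 1/σ₀² = 1/1.2502 − 13/17.2 = 0.799872 − 0.755814 = 0.044058.
Hence σ₀² = 1/0.044058 ≈ 22.7.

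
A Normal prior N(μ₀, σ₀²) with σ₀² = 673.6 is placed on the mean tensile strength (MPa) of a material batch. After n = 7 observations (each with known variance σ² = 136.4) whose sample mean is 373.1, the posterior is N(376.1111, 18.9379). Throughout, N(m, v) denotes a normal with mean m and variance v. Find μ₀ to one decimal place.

With known observation variance, the Normal–Normal posterior has precision τ_n = τ₀ + n/σ² and mean μ_n = (τ₀μ₀ + (n/σ²)x̄)/τ_n.
Here τ₀ = 1/673.6 = 0.001485 and τ_data = 7/136.4 = 0.051320, so τ_n = 0.052805.
Rearranging for μ₀: μ₀ = (μ_n·τ_n − τ_data·x̄)/τ₀ = (376.1111·0.052805 − 0.051320·373.1) / 0.001485 = 0.713055/0.001485 ≈ 480.2.

μ₀ = 480.2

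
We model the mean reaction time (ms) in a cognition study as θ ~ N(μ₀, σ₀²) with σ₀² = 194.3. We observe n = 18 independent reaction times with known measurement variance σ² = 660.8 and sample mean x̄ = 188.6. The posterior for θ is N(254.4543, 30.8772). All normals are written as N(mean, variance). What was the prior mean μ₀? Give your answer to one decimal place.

μ₀ = 603.0

With known observation variance, the Normal–Normal posterior has precision τ_n = τ₀ + n/σ² and mean μ_n = (τ₀μ₀ + (n/σ²)x̄)/τ_n.
Here τ₀ = 1/194.3 = 0.005147 and τ_data = 18/660.8 = 0.027240, so τ_n = 0.032387.
Rearranging for μ₀: μ₀ = (μ_n·τ_n − τ_data·x̄)/τ₀ = (254.4543·0.032387 − 0.027240·188.6) / 0.005147 = 3.103547/0.005147 ≈ 603.0.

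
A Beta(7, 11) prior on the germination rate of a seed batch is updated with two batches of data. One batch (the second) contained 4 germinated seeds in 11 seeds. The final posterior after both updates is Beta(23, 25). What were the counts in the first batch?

Because Beta–binomial updating is additive in the counts, the combined data contributed (α_post−α_prior, β_post−β_prior) successes and failures.
Total across both batches: 23−7=16 germinated seeds, 25−11=14 non-germinating seeds.
Subtract the second batch: 16−4=12 germinated seeds and 14−7=7 non-germinating seeds.

12 germinated seeds and 7 non-germinating seeds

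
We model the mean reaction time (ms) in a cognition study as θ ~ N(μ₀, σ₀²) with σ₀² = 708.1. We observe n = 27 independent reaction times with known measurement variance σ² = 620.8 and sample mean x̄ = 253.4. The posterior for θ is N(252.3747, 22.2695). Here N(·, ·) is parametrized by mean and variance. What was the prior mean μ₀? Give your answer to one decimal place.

μ₀ = 220.8

The posterior mean is a precision-weighted average: μ_n = (τ₀μ₀ + τ_data·x̄)/(τ₀+τ_data), with τ₀=1/σ₀² and τ_data=n/σ².
Here τ₀ = 1/708.1 = 0.001412 and τ_data = 27/620.8 = 0.043492, so τ_n = 0.044904.
Rearranging for μ₀: μ₀ = (μ_n·τ_n − τ_data·x̄)/τ₀ = (252.3747·0.044904 − 0.043492·253.4) / 0.001412 = 0.311761/0.001412 ≈ 220.8.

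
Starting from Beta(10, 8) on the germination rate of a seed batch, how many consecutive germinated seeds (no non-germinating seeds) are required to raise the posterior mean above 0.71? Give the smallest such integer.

After k germinated seeds and 0 non-germinating seeds the posterior is Beta(10+k, 8), with mean (10+k)/(10+8+k).
Set (10+k)/(18+k) > 0.71 and solve: k > (0.71·18 − 10)/(1 − 0.71) = 9.586.
The smallest integer exceeding 9.586 is 10.

k = 10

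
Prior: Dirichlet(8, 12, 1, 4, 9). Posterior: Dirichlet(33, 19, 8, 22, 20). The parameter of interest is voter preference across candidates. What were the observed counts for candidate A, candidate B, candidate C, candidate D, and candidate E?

For a Dirichlet(α) prior with multinomial counts c, the posterior is Dirichlet(α + c) componentwise.
Counts are posterior − prior componentwise: 33−8=25, 19−12=7, 8−1=7, 22−4=18, 20−9=11.

counts (25, 7, 7, 18, 11)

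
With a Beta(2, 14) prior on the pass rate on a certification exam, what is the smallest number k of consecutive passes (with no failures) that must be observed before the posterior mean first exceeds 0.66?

After k passes and 0 failures the posterior is Beta(2+k, 14), with mean (2+k)/(2+14+k).
Set (2+k)/(16+k) > 0.66 and solve: k > (0.66·16 − 2)/(1 − 0.66) = 25.176.
The smallest integer exceeding 25.176 is 26.

k = 26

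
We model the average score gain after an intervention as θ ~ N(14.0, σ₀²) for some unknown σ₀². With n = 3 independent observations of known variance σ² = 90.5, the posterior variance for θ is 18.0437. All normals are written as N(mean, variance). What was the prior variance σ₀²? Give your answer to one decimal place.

Posterior precision equals prior precision plus data precision: 1/σ_n² = 1/σ₀² + n/σ².
So 1/σ₀² = 1/18.0437 − 3/90.5 = 0.055421 − 0.033149 = 0.022272.
Hence σ₀² = 1/0.022272 ≈ 44.9.

σ₀² = 44.9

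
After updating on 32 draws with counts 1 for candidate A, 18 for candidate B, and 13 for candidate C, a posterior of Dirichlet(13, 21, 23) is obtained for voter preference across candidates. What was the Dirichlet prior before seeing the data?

For a Dirichlet(α) prior with multinomial counts c, the posterior is Dirichlet(α + c) componentwise.
Subtract each count from the matching posterior parameter: 13−1=12, 21−18=3, 23−13=10.

Dirichlet(12, 3, 10)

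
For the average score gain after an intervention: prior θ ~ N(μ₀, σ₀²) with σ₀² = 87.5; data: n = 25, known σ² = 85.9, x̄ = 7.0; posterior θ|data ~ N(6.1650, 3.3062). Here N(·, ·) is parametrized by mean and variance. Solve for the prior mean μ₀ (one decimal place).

With known observation variance, the Normal–Normal posterior has precision τ_n = τ₀ + n/σ² and mean μ_n = (τ₀μ₀ + (n/σ²)x̄)/τ_n.
Here τ₀ = 1/87.5 = 0.011429 and τ_data = 25/85.9 = 0.291036, so τ_n = 0.302465.
Rearranging for μ₀: μ₀ = (μ_n·τ_n − τ_data·x̄)/τ₀ = (6.1650·0.302465 − 0.291036·7.0) / 0.011429 = -0.172555/0.011429 ≈ -15.1.

μ₀ = -15.1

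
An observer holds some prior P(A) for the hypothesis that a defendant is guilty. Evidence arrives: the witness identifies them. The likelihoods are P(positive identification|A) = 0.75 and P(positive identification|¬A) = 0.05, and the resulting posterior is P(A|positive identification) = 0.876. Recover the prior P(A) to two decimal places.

P(A) = 0.32

In odds form, posterior odds = prior odds × likelihood ratio, so prior odds = posterior odds ÷ LR.
Posterior odds = 0.876/(1−0.876) = 7.0645. LR = 0.75/0.05 = 15.0000.
Prior odds = 7.0645/15.0000 = 0.4710, so P(A) = 0.4710/(1+0.4710) ≈ 0.32.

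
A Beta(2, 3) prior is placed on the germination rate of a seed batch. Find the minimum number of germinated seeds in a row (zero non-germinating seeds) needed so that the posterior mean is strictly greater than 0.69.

k = 5

After k germinated seeds and 0 non-germinating seeds the posterior is Beta(2+k, 3), with mean (2+k)/(2+3+k).
Set (2+k)/(5+k) > 0.69 and solve: k > (0.69·5 − 2)/(1 − 0.69) = 4.677.
The smallest integer exceeding 4.677 is 5.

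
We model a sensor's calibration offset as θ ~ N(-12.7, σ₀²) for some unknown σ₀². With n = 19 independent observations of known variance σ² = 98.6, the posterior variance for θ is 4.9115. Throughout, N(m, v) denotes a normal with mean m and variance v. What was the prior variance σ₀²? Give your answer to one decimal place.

σ₀² = 91.7

Posterior precision equals prior precision plus data precision: 1/σ_n² = 1/σ₀² + n/σ².
So 1/σ₀² = 1/4.9115 − 19/98.6 = 0.203604 − 0.192698 = 0.010906.
Hence σ₀² = 1/0.010906 ≈ 91.7.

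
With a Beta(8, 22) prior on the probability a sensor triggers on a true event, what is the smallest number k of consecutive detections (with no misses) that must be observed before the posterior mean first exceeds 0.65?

After k detections and 0 misses the posterior is Beta(8+k, 22), with mean (8+k)/(8+22+k).
Set (8+k)/(30+k) > 0.65 and solve: k > (0.65·30 − 8)/(1 − 0.65) = 32.857.
The smallest integer exceeding 32.857 is 33, and checking k=33: (41)/(63) = 0.6508 > 0.65.

k = 33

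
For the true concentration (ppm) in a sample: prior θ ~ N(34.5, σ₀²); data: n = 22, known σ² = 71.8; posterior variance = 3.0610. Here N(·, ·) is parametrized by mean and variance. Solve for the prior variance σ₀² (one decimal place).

σ₀² = 49.3

For the Normal–Normal model with known σ², precisions add: τ_n = τ₀ + n/σ².
So 1/σ₀² = 1/3.0610 − 22/71.8 = 0.326691 − 0.306407 = 0.020284.
Hence σ₀² = 1/0.020284 ≈ 49.3.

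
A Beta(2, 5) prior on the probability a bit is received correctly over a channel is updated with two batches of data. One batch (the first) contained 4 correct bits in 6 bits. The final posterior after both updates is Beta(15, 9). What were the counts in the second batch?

9 correct bits and 2 errors

Because Beta–binomial updating is additive in the counts, the combined data contributed (α_post−α_prior, β_post−β_prior) successes and failures.
Total across both batches: 15−2=13 correct bits, 9−5=4 errors.
Subtract the first batch: 13−4=9 correct bits and 4−2=2 errors.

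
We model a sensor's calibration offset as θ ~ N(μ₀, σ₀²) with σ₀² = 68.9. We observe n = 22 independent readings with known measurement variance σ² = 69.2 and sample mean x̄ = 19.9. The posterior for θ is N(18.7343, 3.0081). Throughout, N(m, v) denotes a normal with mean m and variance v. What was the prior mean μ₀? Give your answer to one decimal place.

μ₀ = -6.8

The posterior mean is a precision-weighted average: μ_n = (τ₀μ₀ + τ_data·x̄)/(τ₀+τ_data), with τ₀=1/σ₀² and τ_data=n/σ².
Here τ₀ = 1/68.9 = 0.014514 and τ_data = 22/69.2 = 0.317919, so τ_n = 0.332433.
Rearranging for μ₀: μ₀ = (μ_n·τ_n − τ_data·x̄)/τ₀ = (18.7343·0.332433 − 0.317919·19.9) / 0.014514 = -0.098689/0.014514 ≈ -6.8.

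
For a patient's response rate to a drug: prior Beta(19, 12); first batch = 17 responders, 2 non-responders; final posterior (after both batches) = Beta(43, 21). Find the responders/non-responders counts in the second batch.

7 responders and 7 non-responders

Sequential conjugate updates are equivalent to a single update on the pooled data, so total successes = posterior α − prior α and total failures = posterior β − prior β.
Total across both batches: 43−19=24 responders, 21−12=9 non-responders.
Subtract the first batch: 24−17=7 responders and 9−2=7 non-responders.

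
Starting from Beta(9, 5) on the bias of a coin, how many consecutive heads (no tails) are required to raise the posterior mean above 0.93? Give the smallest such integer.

After k heads and 0 tails the posterior is Beta(9+k, 5), with mean (9+k)/(9+5+k).
Set (9+k)/(14+k) > 0.93 and solve: k > (0.93·14 − 9)/(1 − 0.93) = 57.429.
The smallest integer exceeding 57.429 is 58.

k = 58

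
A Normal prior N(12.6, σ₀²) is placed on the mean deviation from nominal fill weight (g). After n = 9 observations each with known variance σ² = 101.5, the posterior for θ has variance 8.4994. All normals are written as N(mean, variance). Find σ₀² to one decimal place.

Posterior precision equals prior precision plus data precision: 1/σ_n² = 1/σ₀² + n/σ².
So 1/σ₀² = 1/8.4994 − 9/101.5 = 0.117655 − 0.088670 = 0.028985.
Hence σ₀² = 1/0.028985 ≈ 34.5.

σ₀² = 34.5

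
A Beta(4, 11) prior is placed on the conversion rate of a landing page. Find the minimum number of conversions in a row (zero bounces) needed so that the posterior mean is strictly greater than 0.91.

After k conversions and 0 bounces the posterior is Beta(4+k, 11), with mean (4+k)/(4+11+k).
Set (4+k)/(15+k) > 0.91 and solve: k > (0.91·15 − 4)/(1 − 0.91) = 107.222.
The smallest integer exceeding 107.222 is 108.

k = 108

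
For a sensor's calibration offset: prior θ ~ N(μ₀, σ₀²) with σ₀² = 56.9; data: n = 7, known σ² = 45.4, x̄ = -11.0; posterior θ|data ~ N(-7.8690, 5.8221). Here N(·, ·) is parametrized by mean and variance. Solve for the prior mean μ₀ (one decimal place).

μ₀ = 19.6

The posterior mean is a precision-weighted average: μ_n = (τ₀μ₀ + τ_data·x̄)/(τ₀+τ_data), with τ₀=1/σ₀² and τ_data=n/σ².
Here τ₀ = 1/56.9 = 0.017575 and τ_data = 7/45.4 = 0.154185, so τ_n = 0.171760.
Rearranging for μ₀: μ₀ = (μ_n·τ_n − τ_data·x̄)/τ₀ = (-7.8690·0.171760 − 0.154185·-11.0) / 0.017575 = 0.344456/0.017575 ≈ 19.6.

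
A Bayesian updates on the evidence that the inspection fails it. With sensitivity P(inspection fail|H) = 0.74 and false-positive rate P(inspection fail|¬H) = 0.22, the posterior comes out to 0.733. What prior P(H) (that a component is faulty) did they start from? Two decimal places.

Bayes' rule in odds form gives O(H|E) = O(H)·[P(E|H)/P(E|¬H)], hence O(H) = O(H|E)/LR.
Posterior odds = 0.733/(1−0.733) = 2.7453. LR = 0.74/0.22 = 3.3636.
Prior odds = 2.7453/3.3636 = 0.8162, so P(H) = 0.8162/(1+0.8162) ≈ 0.45.

P(H) = 0.45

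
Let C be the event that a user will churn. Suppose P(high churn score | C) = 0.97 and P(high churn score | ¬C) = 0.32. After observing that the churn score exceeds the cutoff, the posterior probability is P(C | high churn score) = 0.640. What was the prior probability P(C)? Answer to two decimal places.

P(C) = 0.37

Bayes' rule in odds form gives O(C|E) = O(C)·[P(E|C)/P(E|¬C)], hence O(C) = O(C|E)/LR.
Posterior odds = 0.640/(1−0.640) = 1.7778. LR = 0.97/0.32 = 3.0312.
Prior odds = 1.7778/3.0312 = 0.5865, so P(C) = 0.5865/(1+0.5865) ≈ 0.37.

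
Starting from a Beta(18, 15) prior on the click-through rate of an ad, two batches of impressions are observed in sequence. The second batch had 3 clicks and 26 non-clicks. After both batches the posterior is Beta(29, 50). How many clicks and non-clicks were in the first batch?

Sequential conjugate updates are equivalent to a single update on the pooled data, so total successes = posterior α − prior α and total failures = posterior β − prior β.
Total across both batches: 29−18=11 clicks, 50−15=35 non-clicks.
Subtract the second batch: 11−3=8 clicks and 35−26=9 non-clicks.

8 clicks and 9 non-clicks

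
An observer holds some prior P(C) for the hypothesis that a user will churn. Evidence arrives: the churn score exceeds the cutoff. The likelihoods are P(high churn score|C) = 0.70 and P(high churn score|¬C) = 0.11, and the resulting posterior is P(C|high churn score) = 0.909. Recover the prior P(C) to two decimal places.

P(C) = 0.61

Bayes' rule in odds form gives O(C|E) = O(C)·[P(E|C)/P(E|¬C)], hence O(C) = O(C|E)/LR.
Posterior odds = 0.909/(1−0.909) = 9.9890. LR = 0.70/0.11 = 6.3636.
Prior odds = 9.9890/6.3636 = 1.5697, so P(C) = 1.5697/(1+1.5697) ≈ 0.61.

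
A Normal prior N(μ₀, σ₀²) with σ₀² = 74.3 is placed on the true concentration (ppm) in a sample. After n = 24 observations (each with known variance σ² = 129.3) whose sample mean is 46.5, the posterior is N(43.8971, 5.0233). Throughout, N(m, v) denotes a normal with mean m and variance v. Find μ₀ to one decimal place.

μ₀ = 8.0

With known observation variance, the Normal–Normal posterior has precision τ_n = τ₀ + n/σ² and mean μ_n = (τ₀μ₀ + (n/σ²)x̄)/τ_n.
Here τ₀ = 1/74.3 = 0.013459 and τ_data = 24/129.3 = 0.185615, so τ_n = 0.199074.
Rearranging for μ₀: μ₀ = (μ_n·τ_n − τ_data·x̄)/τ₀ = (43.8971·0.199074 − 0.185615·46.5) / 0.013459 = 0.107674/0.013459 ≈ 8.0.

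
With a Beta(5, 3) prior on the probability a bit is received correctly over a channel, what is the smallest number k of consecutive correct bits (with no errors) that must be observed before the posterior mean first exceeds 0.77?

After k correct bits and 0 errors the posterior is Beta(5+k, 3), with mean (5+k)/(5+3+k).
Set (5+k)/(8+k) > 0.77 and solve: k > (0.77·8 − 5)/(1 − 0.77) = 5.043.
The smallest integer exceeding 5.043 is 6, and checking k=6: (11)/(14) = 0.7857 > 0.77.

k = 6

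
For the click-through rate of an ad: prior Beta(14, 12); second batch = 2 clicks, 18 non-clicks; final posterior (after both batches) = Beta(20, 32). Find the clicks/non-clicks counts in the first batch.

Because Beta–binomial updating is additive in the counts, the combined data contributed (α_post−α_prior, β_post−β_prior) successes and failures.
Total across both batches: 20−14=6 clicks, 32−12=20 non-clicks.
Subtract the second batch: 6−2=4 clicks and 20−18=2 non-clicks.

4 clicks and 2 non-clicks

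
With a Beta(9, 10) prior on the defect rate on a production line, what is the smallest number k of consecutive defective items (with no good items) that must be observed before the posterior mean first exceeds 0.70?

k = 15

After k defective items and 0 good items the posterior is Beta(9+k, 10), with mean (9+k)/(9+10+k).
Set (9+k)/(19+k) > 0.70 and solve: k > (0.70·19 − 9)/(1 − 0.70) = 14.333.
The smallest integer exceeding 14.333 is 15, and checking k=15: (24)/(34) = 0.7059 > 0.70.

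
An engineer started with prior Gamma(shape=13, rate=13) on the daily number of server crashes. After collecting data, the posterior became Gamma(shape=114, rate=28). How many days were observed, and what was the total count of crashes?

A Gamma(α, β) prior (rate parametrization) on a Poisson rate with n observations summing to S gives posterior Gamma(α+S, β+n).
Matching: Σxᵢ = 114 − 13 = 101 and n = 28 − 13 = 15.

n = 15 days with total 101 crashes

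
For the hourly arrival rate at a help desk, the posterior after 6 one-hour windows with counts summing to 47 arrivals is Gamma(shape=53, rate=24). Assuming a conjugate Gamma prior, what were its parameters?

Gamma(shape=6, rate=18)

Gamma–Poisson conjugacy: posterior shape = α + Σxᵢ, posterior rate = β + n.
So α = 53 − 47 = 6 and β = 24 − 6 = 18.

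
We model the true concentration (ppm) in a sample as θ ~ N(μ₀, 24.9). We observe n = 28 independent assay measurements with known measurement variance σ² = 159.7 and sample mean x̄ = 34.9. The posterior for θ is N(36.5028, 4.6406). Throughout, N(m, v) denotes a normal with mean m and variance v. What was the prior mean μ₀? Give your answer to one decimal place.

The posterior mean is a precision-weighted average: μ_n = (τ₀μ₀ + τ_data·x̄)/(τ₀+τ_data), with τ₀=1/σ₀² and τ_data=n/σ².
Here τ₀ = 1/24.9 = 0.040161 and τ_data = 28/159.7 = 0.175329, so τ_n = 0.215490.
Rearranging for μ₀: μ₀ = (μ_n·τ_n − τ_data·x̄)/τ₀ = (36.5028·0.215490 − 0.175329·34.9) / 0.040161 = 1.747006/0.040161 ≈ 43.5.

μ₀ = 43.5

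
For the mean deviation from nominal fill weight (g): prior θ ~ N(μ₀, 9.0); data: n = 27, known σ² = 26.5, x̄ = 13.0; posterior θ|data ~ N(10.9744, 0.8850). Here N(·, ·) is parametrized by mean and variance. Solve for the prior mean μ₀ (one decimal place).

μ₀ = -7.6

With known observation variance, the Normal–Normal posterior has precision τ_n = τ₀ + n/σ² and mean μ_n = (τ₀μ₀ + (n/σ²)x̄)/τ_n.
Here τ₀ = 1/9.0 = 0.111111 and τ_data = 27/26.5 = 1.018868, so τ_n = 1.129979.
Rearranging for μ₀: μ₀ = (μ_n·τ_n − τ_data·x̄)/τ₀ = (10.9744·1.129979 − 1.018868·13.0) / 0.111111 = -0.844442/0.111111 ≈ -7.6.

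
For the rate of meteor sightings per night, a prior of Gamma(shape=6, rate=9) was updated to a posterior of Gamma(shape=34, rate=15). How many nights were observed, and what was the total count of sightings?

A Gamma(α, β) prior (rate parametrization) on a Poisson rate with n observations summing to S gives posterior Gamma(α+S, β+n).
Matching: Σxᵢ = 34 − 6 = 28 and n = 15 − 9 = 6.

n = 6 nights with total 28 sightings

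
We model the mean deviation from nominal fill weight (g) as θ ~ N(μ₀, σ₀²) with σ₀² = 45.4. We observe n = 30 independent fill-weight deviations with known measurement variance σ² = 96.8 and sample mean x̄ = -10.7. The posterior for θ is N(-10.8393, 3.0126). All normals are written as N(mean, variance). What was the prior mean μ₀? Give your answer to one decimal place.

μ₀ = -12.8

The posterior mean is a precision-weighted average: μ_n = (τ₀μ₀ + τ_data·x̄)/(τ₀+τ_data), with τ₀=1/σ₀² and τ_data=n/σ².
Here τ₀ = 1/45.4 = 0.022026 and τ_data = 30/96.8 = 0.309917, so τ_n = 0.331943.
Rearranging for μ₀: μ₀ = (μ_n·τ_n − τ_data·x̄)/τ₀ = (-10.8393·0.331943 − 0.309917·-10.7) / 0.022026 = -0.281918/0.022026 ≈ -12.8.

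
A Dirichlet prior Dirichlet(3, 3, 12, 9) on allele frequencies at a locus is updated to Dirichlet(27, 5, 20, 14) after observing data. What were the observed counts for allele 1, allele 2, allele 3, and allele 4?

For a Dirichlet(α) prior with multinomial counts c, the posterior is Dirichlet(α + c) componentwise.
Counts are posterior − prior componentwise: 27−3=24, 5−3=2, 20−12=8, 14−9=5.

counts (24, 2, 8, 5)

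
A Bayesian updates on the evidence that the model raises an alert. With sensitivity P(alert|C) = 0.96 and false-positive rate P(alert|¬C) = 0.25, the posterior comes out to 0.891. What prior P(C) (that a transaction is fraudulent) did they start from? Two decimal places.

P(C) = 0.68

Bayes' rule in odds form gives O(C|E) = O(C)·[P(E|C)/P(E|¬C)], hence O(C) = O(C|E)/LR.
Posterior odds = 0.891/(1−0.891) = 8.1743. LR = 0.96/0.25 = 3.8400.
Prior odds = 8.1743/3.8400 = 2.1287, so P(C) = 2.1287/(1+2.1287) ≈ 0.68.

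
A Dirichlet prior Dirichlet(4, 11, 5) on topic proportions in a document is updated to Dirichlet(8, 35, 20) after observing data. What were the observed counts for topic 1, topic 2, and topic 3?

For a Dirichlet(α) prior with multinomial counts c, the posterior is Dirichlet(α + c) componentwise.
Counts are posterior − prior componentwise: 8−4=4, 35−11=24, 20−5=15.

counts (4, 24, 15)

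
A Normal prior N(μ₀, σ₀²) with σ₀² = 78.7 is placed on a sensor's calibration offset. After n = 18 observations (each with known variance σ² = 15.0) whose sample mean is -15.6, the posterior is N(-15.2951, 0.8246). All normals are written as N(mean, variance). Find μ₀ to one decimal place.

μ₀ = 13.5

With known observation variance, the Normal–Normal posterior has precision τ_n = τ₀ + n/σ² and mean μ_n = (τ₀μ₀ + (n/σ²)x̄)/τ_n.
Here τ₀ = 1/78.7 = 0.012706 and τ_data = 18/15.0 = 1.200000, so τ_n = 1.212706.
Rearranging for μ₀: μ₀ = (μ_n·τ_n − τ_data·x̄)/τ₀ = (-15.2951·1.212706 − 1.200000·-15.6) / 0.012706 = 0.171540/0.012706 ≈ 13.5.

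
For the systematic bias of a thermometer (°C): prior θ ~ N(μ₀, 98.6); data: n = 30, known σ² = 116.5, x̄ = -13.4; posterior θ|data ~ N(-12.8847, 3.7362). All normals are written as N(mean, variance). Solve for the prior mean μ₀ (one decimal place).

μ₀ = 0.2

The posterior mean is a precision-weighted average: μ_n = (τ₀μ₀ + τ_data·x̄)/(τ₀+τ_data), with τ₀=1/σ₀² and τ_data=n/σ².
Here τ₀ = 1/98.6 = 0.010142 and τ_data = 30/116.5 = 0.257511, so τ_n = 0.267653.
Rearranging for μ₀: μ₀ = (μ_n·τ_n − τ_data·x̄)/τ₀ = (-12.8847·0.267653 − 0.257511·-13.4) / 0.010142 = 0.002019/0.010142 ≈ 0.2.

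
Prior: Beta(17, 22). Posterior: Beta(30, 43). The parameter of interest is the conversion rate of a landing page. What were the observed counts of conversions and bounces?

A Beta(a, b) prior with s successes and f failures in binomial data gives a Beta(a+s, b+f) posterior.
So s = 30 − 17 = 13 and f = 43 − 22 = 21.

13 conversions and 21 bounces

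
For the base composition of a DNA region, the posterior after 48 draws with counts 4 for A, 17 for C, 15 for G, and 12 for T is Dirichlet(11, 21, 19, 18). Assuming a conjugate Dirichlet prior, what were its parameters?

For a Dirichlet(α) prior with multinomial counts c, the posterior is Dirichlet(α + c) componentwise.
Subtract each count from the matching posterior parameter: 11−4=7, 21−17=4, 19−15=4, 18−12=6.

Dirichlet(7, 4, 4, 6)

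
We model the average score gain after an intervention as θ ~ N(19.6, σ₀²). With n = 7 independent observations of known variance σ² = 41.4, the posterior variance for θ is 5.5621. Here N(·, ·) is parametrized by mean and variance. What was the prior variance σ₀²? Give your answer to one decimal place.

Posterior precision equals prior precision plus data precision: 1/σ_n² = 1/σ₀² + n/σ².
So 1/σ₀² = 1/5.5621 − 7/41.4 = 0.179788 − 0.169082 = 0.010706.
Hence σ₀² = 1/0.010706 ≈ 93.4.

σ₀² = 93.4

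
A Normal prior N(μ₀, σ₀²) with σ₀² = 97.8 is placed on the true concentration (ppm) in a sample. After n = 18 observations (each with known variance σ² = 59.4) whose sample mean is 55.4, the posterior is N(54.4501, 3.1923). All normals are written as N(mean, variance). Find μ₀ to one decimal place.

μ₀ = 26.3

With known observation variance, the Normal–Normal posterior has precision τ_n = τ₀ + n/σ² and mean μ_n = (τ₀μ₀ + (n/σ²)x̄)/τ_n.
Here τ₀ = 1/97.8 = 0.010225 and τ_data = 18/59.4 = 0.303030, so τ_n = 0.313255.
Rearranging for μ₀: μ₀ = (μ_n·τ_n − τ_data·x̄)/τ₀ = (54.4501·0.313255 − 0.303030·55.4) / 0.010225 = 0.268904/0.010225 ≈ 26.3.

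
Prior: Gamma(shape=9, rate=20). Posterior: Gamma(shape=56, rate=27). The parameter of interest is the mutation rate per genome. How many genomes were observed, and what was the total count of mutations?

n = 7 genomes with total 47 mutations

A Gamma(α, β) prior (rate parametrization) on a Poisson rate with n observations summing to S gives posterior Gamma(α+S, β+n).
Matching: Σxᵢ = 56 − 9 = 47 and n = 27 − 20 = 7.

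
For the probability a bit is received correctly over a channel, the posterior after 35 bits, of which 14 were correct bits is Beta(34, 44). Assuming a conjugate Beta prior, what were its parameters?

Beta(20, 23)

Beta is conjugate to the binomial likelihood: posterior = Beta(α+s, β+f).
Subtract the data counts: 34−14=20, 44−21=23.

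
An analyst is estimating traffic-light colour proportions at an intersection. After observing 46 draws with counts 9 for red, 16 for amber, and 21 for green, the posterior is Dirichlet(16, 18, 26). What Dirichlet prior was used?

Dirichlet(7, 2, 5)

For a Dirichlet(α) prior with multinomial counts c, the posterior is Dirichlet(α + c) componentwise.
Subtract each count from the matching posterior parameter: 16−9=7, 18−16=2, 26−21=5.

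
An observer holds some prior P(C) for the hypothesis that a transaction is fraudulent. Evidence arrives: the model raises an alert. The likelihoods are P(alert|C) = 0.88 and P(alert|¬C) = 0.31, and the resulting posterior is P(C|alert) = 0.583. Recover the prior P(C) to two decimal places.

P(C) = 0.33

Bayes' rule in odds form gives O(C|E) = O(C)·[P(E|C)/P(E|¬C)], hence O(C) = O(C|E)/LR.
Posterior odds = 0.583/(1−0.583) = 1.3981. LR = 0.88/0.31 = 2.8387.
Prior odds = 1.3981/2.8387 = 0.4925, so P(C) = 0.4925/(1+0.4925) ≈ 0.33.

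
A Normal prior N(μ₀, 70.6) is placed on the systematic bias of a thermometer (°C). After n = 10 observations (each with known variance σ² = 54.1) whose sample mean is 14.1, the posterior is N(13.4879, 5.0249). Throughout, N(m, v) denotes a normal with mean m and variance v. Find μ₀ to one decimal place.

μ₀ = 5.5

With known observation variance, the Normal–Normal posterior has precision τ_n = τ₀ + n/σ² and mean μ_n = (τ₀μ₀ + (n/σ²)x̄)/τ_n.
Here τ₀ = 1/70.6 = 0.014164 and τ_data = 10/54.1 = 0.184843, so τ_n = 0.199007.
Rearranging for μ₀: μ₀ = (μ_n·τ_n − τ_data·x̄)/τ₀ = (13.4879·0.199007 − 0.184843·14.1) / 0.014164 = 0.077900/0.014164 ≈ 5.5.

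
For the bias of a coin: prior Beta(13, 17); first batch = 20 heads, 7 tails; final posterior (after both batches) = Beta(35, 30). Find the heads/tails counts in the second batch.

2 heads and 6 tails

Because Beta–binomial updating is additive in the counts, the combined data contributed (α_post−α_prior, β_post−β_prior) successes and failures.
Total across both batches: 35−13=22 heads, 30−17=13 tails.
Subtract the first batch: 22−20=2 heads and 13−7=6 tails.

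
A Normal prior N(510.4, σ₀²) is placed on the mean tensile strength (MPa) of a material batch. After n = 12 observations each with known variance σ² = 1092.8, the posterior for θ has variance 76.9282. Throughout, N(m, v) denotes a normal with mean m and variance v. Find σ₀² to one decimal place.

Posterior precision equals prior precision plus data precision: 1/σ_n² = 1/σ₀² + n/σ².
So 1/σ₀² = 1/76.9282 − 12/1092.8 = 0.012999 − 0.010981 = 0.002018.
Hence σ₀² = 1/0.002018 ≈ 495.5.

σ₀² = 495.5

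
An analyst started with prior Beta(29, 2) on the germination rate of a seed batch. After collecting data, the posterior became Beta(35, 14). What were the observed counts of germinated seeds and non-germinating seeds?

Under Beta–binomial conjugacy the posterior parameters are (α+s, β+f).
Match parameters: s=35−29=6, f=14−2=12.

6 germinated seeds and 12 non-germinating seeds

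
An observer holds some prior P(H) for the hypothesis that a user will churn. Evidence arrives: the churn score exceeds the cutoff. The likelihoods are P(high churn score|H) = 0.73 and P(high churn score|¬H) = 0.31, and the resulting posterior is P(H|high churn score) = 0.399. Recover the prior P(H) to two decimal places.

P(H) = 0.22

Bayes' rule in odds form gives O(H|E) = O(H)·[P(E|H)/P(E|¬H)], hence O(H) = O(H|E)/LR.
Posterior odds = 0.399/(1−0.399) = 0.6639. LR = 0.73/0.31 = 2.3548.
Prior odds = 0.6639/2.3548 = 0.2819, so P(H) = 0.2819/(1+0.2819) ≈ 0.22.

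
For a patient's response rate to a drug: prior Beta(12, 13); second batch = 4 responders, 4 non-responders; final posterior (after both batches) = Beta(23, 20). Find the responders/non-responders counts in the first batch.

Sequential conjugate updates are equivalent to a single update on the pooled data, so total successes = posterior α − prior α and total failures = posterior β − prior β.
Total across both batches: 23−12=11 responders, 20−13=7 non-responders.
Subtract the second batch: 11−4=7 responders and 7−4=3 non-responders.

7 responders and 3 non-responders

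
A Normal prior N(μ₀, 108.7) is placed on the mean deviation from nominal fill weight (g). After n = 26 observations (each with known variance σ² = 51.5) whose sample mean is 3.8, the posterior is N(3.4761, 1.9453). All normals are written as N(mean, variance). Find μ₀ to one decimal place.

The posterior mean is a precision-weighted average: μ_n = (τ₀μ₀ + τ_data·x̄)/(τ₀+τ_data), with τ₀=1/σ₀² and τ_data=n/σ².
Here τ₀ = 1/108.7 = 0.009200 and τ_data = 26/51.5 = 0.504854, so τ_n = 0.514054.
Rearranging for μ₀: μ₀ = (μ_n·τ_n − τ_data·x̄)/τ₀ = (3.4761·0.514054 − 0.504854·3.8) / 0.009200 = -0.131542/0.009200 ≈ -14.3.

μ₀ = -14.3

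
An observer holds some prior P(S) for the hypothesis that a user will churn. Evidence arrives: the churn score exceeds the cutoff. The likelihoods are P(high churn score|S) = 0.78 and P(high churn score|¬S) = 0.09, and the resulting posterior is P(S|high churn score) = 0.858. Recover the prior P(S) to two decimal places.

P(S) = 0.41

In odds form, posterior odds = prior odds × likelihood ratio, so prior odds = posterior odds ÷ LR.
Posterior odds = 0.858/(1−0.858) = 6.0423. LR = 0.78/0.09 = 8.6667.
Prior odds = 6.0423/8.6667 = 0.6972, so P(S) = 0.6972/(1+0.6972) ≈ 0.41.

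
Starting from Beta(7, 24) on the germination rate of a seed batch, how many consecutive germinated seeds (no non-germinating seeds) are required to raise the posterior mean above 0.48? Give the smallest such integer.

After k germinated seeds and 0 non-germinating seeds the posterior is Beta(7+k, 24), with mean (7+k)/(7+24+k).
Set (7+k)/(31+k) > 0.48 and solve: k > (0.48·31 − 7)/(1 − 0.48) = 15.154.
The smallest integer exceeding 15.154 is 16, and checking k=16: (23)/(47) = 0.4894 > 0.48.

k = 16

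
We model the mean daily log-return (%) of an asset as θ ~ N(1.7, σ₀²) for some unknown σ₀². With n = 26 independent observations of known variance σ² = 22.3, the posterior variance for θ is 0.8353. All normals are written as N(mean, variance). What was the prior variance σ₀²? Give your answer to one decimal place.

σ₀² = 32.0

For the Normal–Normal model with known σ², precisions add: τ_n = τ₀ + n/σ².
So 1/σ₀² = 1/0.8353 − 26/22.3 = 1.197175 − 1.165919 = 0.031256.
Hence σ₀² = 1/0.031256 ≈ 32.0.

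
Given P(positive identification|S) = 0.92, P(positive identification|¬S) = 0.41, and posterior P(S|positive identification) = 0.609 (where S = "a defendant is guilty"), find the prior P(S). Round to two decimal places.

Bayes' rule in odds form gives O(S|E) = O(S)·[P(E|S)/P(E|¬S)], hence O(S) = O(S|E)/LR.
Posterior odds = 0.609/(1−0.609) = 1.5575. LR = 0.92/0.41 = 2.2439.
Prior odds = 1.5575/2.2439 = 0.6941, so P(S) = 0.6941/(1+0.6941) ≈ 0.41.

P(S) = 0.41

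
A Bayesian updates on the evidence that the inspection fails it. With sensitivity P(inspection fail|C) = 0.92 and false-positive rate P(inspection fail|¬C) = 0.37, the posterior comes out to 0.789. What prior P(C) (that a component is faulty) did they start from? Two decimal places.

In odds form, posterior odds = prior odds × likelihood ratio, so prior odds = posterior odds ÷ LR.
Posterior odds = 0.789/(1−0.789) = 3.7393. LR = 0.92/0.37 = 2.4865.
Prior odds = 3.7393/2.4865 = 1.5038, so P(C) = 1.5038/(1+1.5038) ≈ 0.60.

P(C) = 0.60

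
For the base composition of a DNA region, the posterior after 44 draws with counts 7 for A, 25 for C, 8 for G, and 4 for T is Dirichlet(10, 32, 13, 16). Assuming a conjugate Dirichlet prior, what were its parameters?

For a Dirichlet(α) prior with multinomial counts c, the posterior is Dirichlet(α + c) componentwise.
Subtract each count from the matching posterior parameter: 10−7=3, 32−25=7, 13−8=5, 16−4=12.

Dirichlet(3, 7, 5, 12)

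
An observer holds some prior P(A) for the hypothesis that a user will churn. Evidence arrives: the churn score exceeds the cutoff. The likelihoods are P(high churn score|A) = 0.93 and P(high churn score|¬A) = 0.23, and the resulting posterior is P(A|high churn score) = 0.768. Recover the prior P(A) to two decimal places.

P(A) = 0.45

In odds form, posterior odds = prior odds × likelihood ratio, so prior odds = posterior odds ÷ LR.
Posterior odds = 0.768/(1−0.768) = 3.3103. LR = 0.93/0.23 = 4.0435.
Prior odds = 3.3103/4.0435 = 0.8187, so P(A) = 0.8187/(1+0.8187) ≈ 0.45.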